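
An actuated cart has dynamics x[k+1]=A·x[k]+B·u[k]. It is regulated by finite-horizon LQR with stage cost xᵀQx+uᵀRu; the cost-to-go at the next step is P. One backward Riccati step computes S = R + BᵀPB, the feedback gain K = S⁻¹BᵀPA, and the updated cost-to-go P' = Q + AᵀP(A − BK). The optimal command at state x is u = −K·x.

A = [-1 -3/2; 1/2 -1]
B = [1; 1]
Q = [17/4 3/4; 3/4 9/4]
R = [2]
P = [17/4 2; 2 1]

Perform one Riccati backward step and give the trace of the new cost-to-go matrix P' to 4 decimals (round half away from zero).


9.9444

BᵀP = [6.2500 3.0000]
S = R + BᵀPB = [2] + [9.2500] = [11.2500]
BᵀPA = [-4.7500 -12.3750]
K = S⁻¹·BᵀPA = [-0.4222 -1.1000]
A−BK = [-0.5778 -0.4000; 0.9222 0.1000]
AᵀP(A−BK) = [0.4944 1.1500; 1.1500 2.9500]
P' = Q + AᵀP(A−BK) = [4.7444 1.9000; 1.9000 5.2000]
tr(P') = 9.9444


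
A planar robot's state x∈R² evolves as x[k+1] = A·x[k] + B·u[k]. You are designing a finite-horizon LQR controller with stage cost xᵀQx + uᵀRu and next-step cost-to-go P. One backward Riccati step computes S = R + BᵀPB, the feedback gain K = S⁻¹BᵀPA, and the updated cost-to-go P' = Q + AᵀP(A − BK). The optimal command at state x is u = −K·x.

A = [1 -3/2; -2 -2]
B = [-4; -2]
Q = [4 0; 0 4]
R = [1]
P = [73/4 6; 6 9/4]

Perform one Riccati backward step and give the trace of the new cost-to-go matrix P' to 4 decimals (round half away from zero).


BᵀP = [-85.0000 -28.5000]
S = R + BᵀPB = [1] + [397.0000] = [398.0000]
BᵀPA = [-28.0000 184.5000]
K = S⁻¹·BᵀPA = [-0.0704 0.4636]
A−BK = [0.7186 0.3543; -2.1407 -1.0729]
AᵀP(A−BK) = [1.2802 0.6049; 0.6049 0.5342]
P' = Q + AᵀP(A−BK) = [5.2802 0.6049; 0.6049 4.5342]
tr(P') = 9.8144

9.8144


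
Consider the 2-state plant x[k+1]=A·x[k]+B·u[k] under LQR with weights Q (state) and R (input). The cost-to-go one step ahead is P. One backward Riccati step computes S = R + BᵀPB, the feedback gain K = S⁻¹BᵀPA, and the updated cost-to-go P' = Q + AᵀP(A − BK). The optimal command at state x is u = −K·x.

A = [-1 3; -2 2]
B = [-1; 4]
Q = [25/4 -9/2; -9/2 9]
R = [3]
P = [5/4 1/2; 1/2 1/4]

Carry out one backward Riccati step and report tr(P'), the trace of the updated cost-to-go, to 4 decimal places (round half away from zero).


34.5441

BᵀP = [0.7500 0.5000]
S = R + BᵀPB = [3] + [1.2500] = [4.2500]
BᵀPA = [-1.7500 3.2500]
K = S⁻¹·BᵀPA = [-0.4118 0.7647]
A−BK = [-1.4118 3.7647; -0.3529 -1.0588]
AᵀP(A−BK) = [3.5294 -7.4118; -7.4118 15.7647]
P' = Q + AᵀP(A−BK) = [9.7794 -11.9118; -11.9118 24.7647]
tr(P') = 34.5441


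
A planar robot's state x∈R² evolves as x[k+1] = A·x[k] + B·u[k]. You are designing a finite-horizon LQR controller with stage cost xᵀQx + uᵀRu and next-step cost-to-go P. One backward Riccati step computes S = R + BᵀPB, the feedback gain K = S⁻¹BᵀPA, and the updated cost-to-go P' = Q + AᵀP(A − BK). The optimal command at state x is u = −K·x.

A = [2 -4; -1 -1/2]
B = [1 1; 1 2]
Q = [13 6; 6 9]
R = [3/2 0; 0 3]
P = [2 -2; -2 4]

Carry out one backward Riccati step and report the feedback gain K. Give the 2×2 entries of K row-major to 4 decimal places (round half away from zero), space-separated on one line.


0.4746 -1.1186 -0.9153 0.7288

BᵀP = [0.0000 2.0000; -2.0000 6.0000]
S = R + BᵀPB = [3/2 0; 0 3] + [2.0000 4.0000; 4.0000 10.0000] = [3.5000 4.0000; 4.0000 13.0000]
BᵀPA = [-2.0000 -1.0000; -10.0000 5.0000]
K = S⁻¹·BᵀPA = [0.4746 -1.1186; -0.9153 0.7288]
A−BK = [2.4407 -3.6102; 0.3559 -0.8390]
AᵀP(A−BK) = [11.7966 -14.9492; -14.9492 20.2373]
P' = Q + AᵀP(A−BK) = [24.7966 -8.9492; -8.9492 29.2373]
tr(P') = 54.0339


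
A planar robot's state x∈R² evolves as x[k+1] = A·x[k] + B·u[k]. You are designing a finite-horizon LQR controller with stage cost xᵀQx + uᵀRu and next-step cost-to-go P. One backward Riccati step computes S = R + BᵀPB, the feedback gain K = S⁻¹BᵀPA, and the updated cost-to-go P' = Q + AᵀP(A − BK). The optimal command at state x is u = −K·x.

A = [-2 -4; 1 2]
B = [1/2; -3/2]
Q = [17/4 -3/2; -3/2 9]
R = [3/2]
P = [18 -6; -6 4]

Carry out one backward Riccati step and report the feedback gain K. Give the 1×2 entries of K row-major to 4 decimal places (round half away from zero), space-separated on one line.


BᵀP = [18.0000 -9.0000]
S = R + BᵀPB = [3/2] + [22.5000] = [24.0000]
BᵀPA = [-45.0000 -90.0000]
K = S⁻¹·BᵀPA = [-1.8750 -3.7500]
A−BK = [-1.0625 -2.1250; -1.8125 -3.6250]
AᵀP(A−BK) = [15.6250 31.2500; 31.2500 62.5000]
P' = Q + AᵀP(A−BK) = [19.8750 29.7500; 29.7500 71.5000]
tr(P') = 91.3750

-1.8750 -3.7500


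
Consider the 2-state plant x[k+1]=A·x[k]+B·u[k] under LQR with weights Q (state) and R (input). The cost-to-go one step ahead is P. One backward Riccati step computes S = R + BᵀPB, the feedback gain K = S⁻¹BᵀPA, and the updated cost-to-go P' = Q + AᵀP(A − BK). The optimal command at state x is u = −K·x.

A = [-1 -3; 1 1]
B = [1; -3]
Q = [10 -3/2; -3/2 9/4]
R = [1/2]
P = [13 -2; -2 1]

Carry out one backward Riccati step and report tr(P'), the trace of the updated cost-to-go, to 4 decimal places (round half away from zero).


32.1341

BᵀP = [19.0000 -5.0000]
S = R + BᵀPB = [1/2] + [34.0000] = [34.5000]
BᵀPA = [-24.0000 -62.0000]
K = S⁻¹·BᵀPA = [-0.6957 -1.7971]
A−BK = [-0.3043 -1.2029; -1.0870 -4.3913]
AᵀP(A−BK) = [1.3043 4.8696; 4.8696 18.5797]
P' = Q + AᵀP(A−BK) = [11.3043 3.3696; 3.3696 20.8297]
tr(P') = 32.1341


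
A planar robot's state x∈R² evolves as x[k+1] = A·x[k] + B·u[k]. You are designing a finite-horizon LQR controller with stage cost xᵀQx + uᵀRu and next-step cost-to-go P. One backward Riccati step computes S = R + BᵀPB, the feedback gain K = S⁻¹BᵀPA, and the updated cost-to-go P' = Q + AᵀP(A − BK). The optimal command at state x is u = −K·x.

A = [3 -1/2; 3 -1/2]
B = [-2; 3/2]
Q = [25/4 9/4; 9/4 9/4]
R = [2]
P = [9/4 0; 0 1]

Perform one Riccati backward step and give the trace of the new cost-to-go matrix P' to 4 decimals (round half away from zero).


32.2795

BᵀP = [-4.5000 1.5000]
S = R + BᵀPB = [2] + [11.2500] = [13.2500]
BᵀPA = [-9.0000 1.5000]
K = S⁻¹·BᵀPA = [-0.6792 0.1132]
A−BK = [1.6415 -0.2736; 4.0189 -0.6698]
AᵀP(A−BK) = [23.1368 -3.8561; -3.8561 0.6427]
P' = Q + AᵀP(A−BK) = [29.3868 -1.6061; -1.6061 2.8927]
tr(P') = 32.2795


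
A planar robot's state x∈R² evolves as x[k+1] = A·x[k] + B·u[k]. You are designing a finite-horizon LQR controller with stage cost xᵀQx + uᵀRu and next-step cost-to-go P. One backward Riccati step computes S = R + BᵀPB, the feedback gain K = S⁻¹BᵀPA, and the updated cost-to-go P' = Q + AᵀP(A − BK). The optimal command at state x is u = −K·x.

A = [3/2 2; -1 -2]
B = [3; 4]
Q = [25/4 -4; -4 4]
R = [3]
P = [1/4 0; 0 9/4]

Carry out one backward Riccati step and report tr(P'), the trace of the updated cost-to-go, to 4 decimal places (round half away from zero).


BᵀP = [0.7500 9.0000]
S = R + BᵀPB = [3] + [38.2500] = [41.2500]
BᵀPA = [-7.8750 -16.5000]
K = S⁻¹·BᵀPA = [-0.1909 -0.4000]
A−BK = [2.0727 3.2000; -0.2364 -0.4000]
AᵀP(A−BK) = [1.3091 2.1000; 2.1000 3.4000]
P' = Q + AᵀP(A−BK) = [7.5591 -1.9000; -1.9000 7.4000]
tr(P') = 14.9591

14.9591


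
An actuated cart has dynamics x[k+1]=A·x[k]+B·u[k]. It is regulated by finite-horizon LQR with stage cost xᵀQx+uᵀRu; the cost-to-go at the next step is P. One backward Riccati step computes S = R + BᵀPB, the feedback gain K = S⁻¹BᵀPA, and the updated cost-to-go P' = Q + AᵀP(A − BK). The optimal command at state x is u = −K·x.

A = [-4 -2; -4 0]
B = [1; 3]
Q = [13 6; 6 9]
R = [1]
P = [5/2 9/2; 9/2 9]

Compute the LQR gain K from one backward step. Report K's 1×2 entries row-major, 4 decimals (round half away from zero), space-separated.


BᵀP = [16.0000 31.5000]
S = R + BᵀPB = [1] + [110.5000] = [111.5000]
BᵀPA = [-190.0000 -32.0000]
K = S⁻¹·BᵀPA = [-1.7040 -0.2870]
A−BK = [-2.2960 -1.7130; 1.1121 0.8610]
AᵀP(A−BK) = [4.2332 1.4709; 1.4709 0.8161]
P' = Q + AᵀP(A−BK) = [17.2332 7.4709; 7.4709 9.8161]
tr(P') = 27.0493

-1.7040 -0.2870


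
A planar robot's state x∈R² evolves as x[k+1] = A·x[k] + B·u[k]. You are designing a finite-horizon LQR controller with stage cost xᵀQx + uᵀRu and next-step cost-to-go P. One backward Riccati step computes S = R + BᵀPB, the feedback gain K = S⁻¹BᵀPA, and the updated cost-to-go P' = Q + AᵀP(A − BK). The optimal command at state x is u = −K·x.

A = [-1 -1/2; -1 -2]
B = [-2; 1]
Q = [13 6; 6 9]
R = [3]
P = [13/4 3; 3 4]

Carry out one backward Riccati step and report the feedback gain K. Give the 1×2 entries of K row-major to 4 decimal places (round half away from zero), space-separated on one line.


BᵀP = [-3.5000 -2.0000]
S = R + BᵀPB = [3] + [5.0000] = [8.0000]
BᵀPA = [5.5000 5.7500]
K = S⁻¹·BᵀPA = [0.6875 0.7188]
A−BK = [0.3750 0.9375; -1.6875 -2.7188]
AᵀP(A−BK) = [9.4688 13.1719; 13.1719 18.6797]
P' = Q + AᵀP(A−BK) = [22.4688 19.1719; 19.1719 27.6797]
tr(P') = 50.1484

0.6875 0.7188


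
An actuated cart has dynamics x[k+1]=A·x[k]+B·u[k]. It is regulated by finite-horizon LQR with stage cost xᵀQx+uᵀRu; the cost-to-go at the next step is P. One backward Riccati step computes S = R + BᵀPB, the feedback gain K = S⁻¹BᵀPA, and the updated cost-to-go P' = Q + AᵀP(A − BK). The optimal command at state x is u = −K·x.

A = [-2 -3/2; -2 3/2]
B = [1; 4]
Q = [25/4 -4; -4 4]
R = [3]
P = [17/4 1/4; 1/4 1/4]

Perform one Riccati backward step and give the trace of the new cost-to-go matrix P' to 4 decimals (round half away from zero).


23.7783

BᵀP = [5.2500 1.2500]
S = R + BᵀPB = [3] + [10.2500] = [13.2500]
BᵀPA = [-13.0000 -6.0000]
K = S⁻¹·BᵀPA = [-0.9811 -0.4528]
A−BK = [-1.0189 -1.0472; 1.9245 3.3113]
AᵀP(A−BK) = [7.2453 6.1132; 6.1132 6.2830]
P' = Q + AᵀP(A−BK) = [13.4953 2.1132; 2.1132 10.2830]
tr(P') = 23.7783


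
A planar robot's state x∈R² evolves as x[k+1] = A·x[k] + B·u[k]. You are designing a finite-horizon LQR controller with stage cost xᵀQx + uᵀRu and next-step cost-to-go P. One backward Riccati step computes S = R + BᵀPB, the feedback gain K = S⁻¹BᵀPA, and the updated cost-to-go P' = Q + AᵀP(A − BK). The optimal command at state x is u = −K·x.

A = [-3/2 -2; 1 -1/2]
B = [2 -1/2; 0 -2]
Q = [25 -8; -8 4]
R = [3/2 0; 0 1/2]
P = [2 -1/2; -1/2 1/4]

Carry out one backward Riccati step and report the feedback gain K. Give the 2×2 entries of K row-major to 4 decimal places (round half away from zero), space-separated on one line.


BᵀP = [4.0000 -1.0000; 0.0000 -0.2500]
S = R + BᵀPB = [3/2 0; 0 1/2] + [8.0000 0.0000; 0.0000 0.5000] = [9.5000 0.0000; 0.0000 1.0000]
BᵀPA = [-7.0000 -7.5000; -0.2500 0.1250]
K = S⁻¹·BᵀPA = [-0.7368 -0.7895; -0.2500 0.1250]
A−BK = [-0.1513 -0.3586; 0.5000 -0.2500]
AᵀP(A−BK) = [1.0296 1.0049; 1.0049 1.1258]
P' = Q + AᵀP(A−BK) = [26.0296 -6.9951; -6.9951 5.1258]
tr(P') = 31.1554

-0.7368 -0.7895 -0.2500 0.1250


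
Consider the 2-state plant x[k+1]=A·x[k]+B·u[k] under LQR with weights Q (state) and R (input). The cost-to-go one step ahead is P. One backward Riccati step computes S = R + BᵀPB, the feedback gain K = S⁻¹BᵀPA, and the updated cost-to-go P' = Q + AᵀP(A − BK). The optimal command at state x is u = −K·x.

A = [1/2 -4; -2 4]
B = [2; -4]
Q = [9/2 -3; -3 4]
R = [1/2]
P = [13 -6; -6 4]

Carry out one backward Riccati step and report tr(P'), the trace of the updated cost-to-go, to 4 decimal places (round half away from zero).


14.7853

BᵀP = [50.0000 -28.0000]
S = R + BᵀPB = [1/2] + [212.0000] = [212.5000]
BᵀPA = [81.0000 -312.0000]
K = S⁻¹·BᵀPA = [0.3812 -1.4682]
A−BK = [-0.2624 -1.0635; -0.4753 -1.8729]
AᵀP(A−BK) = [0.3747 0.9271; 0.9271 5.9106]
P' = Q + AᵀP(A−BK) = [4.8747 -2.0729; -2.0729 9.9106]
tr(P') = 14.7853


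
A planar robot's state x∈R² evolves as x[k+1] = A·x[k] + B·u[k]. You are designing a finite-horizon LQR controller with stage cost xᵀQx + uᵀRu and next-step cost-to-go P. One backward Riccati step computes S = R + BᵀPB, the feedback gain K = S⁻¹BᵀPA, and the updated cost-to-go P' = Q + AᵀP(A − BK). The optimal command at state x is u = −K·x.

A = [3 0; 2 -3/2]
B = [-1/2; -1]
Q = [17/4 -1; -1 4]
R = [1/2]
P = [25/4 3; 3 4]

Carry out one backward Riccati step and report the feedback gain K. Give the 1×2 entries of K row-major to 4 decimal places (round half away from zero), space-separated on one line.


BᵀP = [-6.1250 -5.5000]
S = R + BᵀPB = [1/2] + [8.5625] = [9.0625]
BᵀPA = [-29.3750 8.2500]
K = S⁻¹·BᵀPA = [-3.2414 0.9103]
A−BK = [1.3793 0.4552; -1.2414 -0.5897]
AᵀP(A−BK) = [13.0345 1.2414; 1.2414 1.4897]
P' = Q + AᵀP(A−BK) = [17.2845 0.2414; 0.2414 5.4897]
tr(P') = 22.7741

-3.2414 0.9103


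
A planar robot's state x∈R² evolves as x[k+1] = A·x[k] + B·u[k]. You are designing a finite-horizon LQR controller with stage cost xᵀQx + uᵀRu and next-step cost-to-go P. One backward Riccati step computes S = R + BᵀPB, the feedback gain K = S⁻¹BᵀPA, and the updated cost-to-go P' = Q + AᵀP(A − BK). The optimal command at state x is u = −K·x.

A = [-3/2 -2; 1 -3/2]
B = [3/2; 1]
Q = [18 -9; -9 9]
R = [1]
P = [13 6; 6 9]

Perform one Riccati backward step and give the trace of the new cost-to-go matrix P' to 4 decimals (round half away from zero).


BᵀP = [25.5000 18.0000]
S = R + BᵀPB = [1] + [56.2500] = [57.2500]
BᵀPA = [-20.2500 -78.0000]
K = S⁻¹·BᵀPA = [-0.3537 -1.3624]
A−BK = [-0.9694 0.0437; 1.3537 -0.1376]
AᵀP(A−BK) = [13.0873 -0.5895; -0.5895 1.9793]
P' = Q + AᵀP(A−BK) = [31.0873 -9.5895; -9.5895 10.9793]
tr(P') = 42.0666

42.0666


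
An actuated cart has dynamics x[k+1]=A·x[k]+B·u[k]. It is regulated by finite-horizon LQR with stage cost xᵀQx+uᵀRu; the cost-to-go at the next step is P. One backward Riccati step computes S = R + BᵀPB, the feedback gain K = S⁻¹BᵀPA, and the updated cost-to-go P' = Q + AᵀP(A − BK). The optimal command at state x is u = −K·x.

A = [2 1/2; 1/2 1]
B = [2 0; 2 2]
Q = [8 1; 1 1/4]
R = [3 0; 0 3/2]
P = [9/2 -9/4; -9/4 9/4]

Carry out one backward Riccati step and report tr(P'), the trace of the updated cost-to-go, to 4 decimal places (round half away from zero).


11.4442

BᵀP = [4.5000 0.0000; -4.5000 4.5000]
S = R + BᵀPB = [3 0; 0 3/2] + [9.0000 0.0000; 0.0000 9.0000] = [12.0000 0.0000; 0.0000 10.5000]
BᵀPA = [9.0000 2.2500; -6.7500 2.2500]
K = S⁻¹·BᵀPA = [0.7500 0.1875; -0.6429 0.2143]
A−BK = [0.5000 0.1250; 0.2857 0.1964]
AᵀP(A−BK) = [2.9732 0.3214; 0.3214 0.2210]
P' = Q + AᵀP(A−BK) = [10.9732 1.3214; 1.3214 0.4710]
tr(P') = 11.4442


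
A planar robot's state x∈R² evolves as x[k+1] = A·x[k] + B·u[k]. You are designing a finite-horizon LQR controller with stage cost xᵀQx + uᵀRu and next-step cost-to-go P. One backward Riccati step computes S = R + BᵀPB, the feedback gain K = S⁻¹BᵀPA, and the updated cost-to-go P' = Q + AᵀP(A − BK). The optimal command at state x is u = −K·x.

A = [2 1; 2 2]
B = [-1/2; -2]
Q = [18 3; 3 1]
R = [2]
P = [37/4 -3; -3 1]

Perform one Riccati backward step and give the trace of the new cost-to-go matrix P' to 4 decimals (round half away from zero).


BᵀP = [1.3750 -0.5000]
S = R + BᵀPB = [2] + [0.3125] = [2.3125]
BᵀPA = [1.7500 0.3750]
K = S⁻¹·BᵀPA = [0.7568 0.1622]
A−BK = [2.3784 1.0811; 3.5135 2.3243]
AᵀP(A−BK) = [15.6757 4.2162; 4.2162 1.1892]
P' = Q + AᵀP(A−BK) = [33.6757 7.2162; 7.2162 2.1892]
tr(P') = 35.8649

35.8649


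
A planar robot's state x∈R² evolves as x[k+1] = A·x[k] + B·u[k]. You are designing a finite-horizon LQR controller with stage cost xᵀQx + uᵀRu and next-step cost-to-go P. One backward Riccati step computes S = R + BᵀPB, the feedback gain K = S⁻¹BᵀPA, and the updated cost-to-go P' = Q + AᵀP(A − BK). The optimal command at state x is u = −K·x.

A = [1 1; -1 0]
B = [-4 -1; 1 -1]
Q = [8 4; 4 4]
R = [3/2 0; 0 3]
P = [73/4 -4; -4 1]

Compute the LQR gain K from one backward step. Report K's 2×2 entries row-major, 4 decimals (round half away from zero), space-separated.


BᵀP = [-77.0000 17.0000; -14.2500 3.0000]
S = R + BᵀPB = [3/2 0; 0 3] + [325.0000 60.0000; 60.0000 11.2500] = [326.5000 60.0000; 60.0000 14.2500]
BᵀPA = [-94.0000 -77.0000; -17.2500 -14.2500]
K = S⁻¹·BᵀPA = [-0.2893 -0.2301; 0.0075 -0.0310]
A−BK = [-0.1496 0.0485; -0.7032 0.1991]
AᵀP(A−BK) = [0.1870 0.0823; 0.0823 0.0876]
P' = Q + AᵀP(A−BK) = [8.1870 4.0823; 4.0823 4.0876]
tr(P') = 12.2747

-0.2893 -0.2301 0.0075 -0.0310


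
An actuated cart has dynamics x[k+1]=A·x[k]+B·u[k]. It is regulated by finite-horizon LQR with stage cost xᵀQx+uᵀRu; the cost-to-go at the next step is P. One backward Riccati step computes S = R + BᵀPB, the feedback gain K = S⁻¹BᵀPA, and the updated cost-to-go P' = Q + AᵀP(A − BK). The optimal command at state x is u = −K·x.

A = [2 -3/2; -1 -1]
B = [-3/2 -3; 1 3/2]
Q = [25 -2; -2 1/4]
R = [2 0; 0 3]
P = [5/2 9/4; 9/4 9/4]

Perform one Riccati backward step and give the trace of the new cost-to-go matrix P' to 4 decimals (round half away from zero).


31.5777

BᵀP = [-1.5000 -1.1250; -4.1250 -3.3750]
S = R + BᵀPB = [2 0; 0 3] + [1.1250 2.8125; 2.8125 7.3125] = [3.1250 2.8125; 2.8125 10.3125]
BᵀPA = [-1.8750 3.3750; -4.8750 9.5625]
K = S⁻¹·BᵀPA = [-0.2313 0.3253; -0.4096 0.8386]
A−BK = [0.4241 1.5036; -0.1542 -2.5831]
AᵀP(A−BK) = [0.8193 -1.6771; -1.6771 5.5084]
P' = Q + AᵀP(A−BK) = [25.8193 -3.6771; -3.6771 5.7584]
tr(P') = 31.5777


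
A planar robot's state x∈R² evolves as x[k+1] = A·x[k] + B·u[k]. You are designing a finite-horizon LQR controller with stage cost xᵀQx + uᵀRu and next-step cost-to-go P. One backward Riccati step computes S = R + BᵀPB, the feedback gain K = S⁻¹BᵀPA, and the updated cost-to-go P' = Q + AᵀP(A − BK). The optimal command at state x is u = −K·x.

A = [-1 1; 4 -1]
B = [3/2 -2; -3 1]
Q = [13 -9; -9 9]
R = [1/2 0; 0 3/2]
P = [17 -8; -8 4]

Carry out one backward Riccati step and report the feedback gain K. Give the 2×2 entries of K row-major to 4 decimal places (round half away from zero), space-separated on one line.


BᵀP = [49.5000 -24.0000; -42.0000 20.0000]
S = R + BᵀPB = [1/2 0; 0 3/2] + [146.2500 -123.0000; -123.0000 104.0000] = [146.7500 -123.0000; -123.0000 105.5000]
BᵀPA = [-145.5000 73.5000; 122.0000 -62.0000]
K = S⁻¹·BᵀPA = [-0.9749 0.3632; 0.0198 -0.1642]
A−BK = [0.5019 0.1267; 1.0556 0.2538]
AᵀP(A−BK) = [0.7384 -0.1182; -0.1182 0.1225]
P' = Q + AᵀP(A−BK) = [13.7384 -9.1182; -9.1182 9.1225]
tr(P') = 22.8609

-0.9749 0.3632 0.0198 -0.1642


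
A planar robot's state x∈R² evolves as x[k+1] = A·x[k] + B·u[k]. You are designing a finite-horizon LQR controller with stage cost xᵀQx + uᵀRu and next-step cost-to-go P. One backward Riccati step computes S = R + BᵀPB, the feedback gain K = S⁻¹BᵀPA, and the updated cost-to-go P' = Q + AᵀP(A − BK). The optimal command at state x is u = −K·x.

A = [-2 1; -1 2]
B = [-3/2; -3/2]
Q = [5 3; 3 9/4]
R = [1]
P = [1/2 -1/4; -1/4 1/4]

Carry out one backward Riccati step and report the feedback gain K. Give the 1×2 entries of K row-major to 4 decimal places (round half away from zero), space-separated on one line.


0.4800 -0.2400

BᵀP = [-0.3750 0.0000]
S = R + BᵀPB = [1] + [0.5625] = [1.5625]
BᵀPA = [0.7500 -0.3750]
K = S⁻¹·BᵀPA = [0.4800 -0.2400]
A−BK = [-1.2800 0.6400; -0.2800 1.6400]
AᵀP(A−BK) = [0.8900 -0.0700; -0.0700 0.4100]
P' = Q + AᵀP(A−BK) = [5.8900 2.9300; 2.9300 2.6600]
tr(P') = 8.5500


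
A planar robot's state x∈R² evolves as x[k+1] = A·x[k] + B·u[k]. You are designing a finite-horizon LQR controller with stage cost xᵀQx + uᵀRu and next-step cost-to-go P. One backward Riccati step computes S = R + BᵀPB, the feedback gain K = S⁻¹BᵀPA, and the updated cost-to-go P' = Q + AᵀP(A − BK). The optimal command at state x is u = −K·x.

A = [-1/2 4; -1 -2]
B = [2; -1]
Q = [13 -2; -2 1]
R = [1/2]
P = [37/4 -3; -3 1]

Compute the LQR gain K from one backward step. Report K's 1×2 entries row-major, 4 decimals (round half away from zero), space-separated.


BᵀP = [21.5000 -7.0000]
S = R + BᵀPB = [1/2] + [50.0000] = [50.5000]
BᵀPA = [-3.7500 100.0000]
K = S⁻¹·BᵀPA = [-0.0743 1.9802]
A−BK = [-0.3515 0.0396; -1.0743 -0.0198]
AᵀP(A−BK) = [0.0340 -0.0743; -0.0743 1.9802]
P' = Q + AᵀP(A−BK) = [13.0340 -2.0743; -2.0743 2.9802]
tr(P') = 16.0142

-0.0743 1.9802


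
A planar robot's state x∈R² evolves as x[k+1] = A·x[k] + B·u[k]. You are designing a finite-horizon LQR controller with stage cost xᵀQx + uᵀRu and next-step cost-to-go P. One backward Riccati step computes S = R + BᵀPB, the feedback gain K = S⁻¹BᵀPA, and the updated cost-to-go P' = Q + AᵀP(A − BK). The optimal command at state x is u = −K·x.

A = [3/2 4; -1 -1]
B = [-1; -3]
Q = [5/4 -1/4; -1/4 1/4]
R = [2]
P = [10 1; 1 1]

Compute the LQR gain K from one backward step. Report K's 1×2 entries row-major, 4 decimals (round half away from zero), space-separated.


-0.5741 -1.7778

BᵀP = [-13.0000 -4.0000]
S = R + BᵀPB = [2] + [25.0000] = [27.0000]
BᵀPA = [-15.5000 -48.0000]
K = S⁻¹·BᵀPA = [-0.5741 -1.7778]
A−BK = [0.9259 2.2222; -2.7222 -6.3333]
AᵀP(A−BK) = [11.6019 27.9444; 27.9444 67.6667]
P' = Q + AᵀP(A−BK) = [12.8519 27.6944; 27.6944 67.9167]
tr(P') = 80.7685


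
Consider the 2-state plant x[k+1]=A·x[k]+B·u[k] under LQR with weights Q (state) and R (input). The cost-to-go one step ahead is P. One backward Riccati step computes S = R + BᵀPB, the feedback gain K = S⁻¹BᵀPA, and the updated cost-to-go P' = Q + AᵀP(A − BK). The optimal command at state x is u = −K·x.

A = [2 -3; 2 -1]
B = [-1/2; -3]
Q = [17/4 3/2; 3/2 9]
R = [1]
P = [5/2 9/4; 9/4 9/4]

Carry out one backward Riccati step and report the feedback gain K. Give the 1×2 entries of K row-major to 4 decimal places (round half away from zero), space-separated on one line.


-1.1092 1.1135

BᵀP = [-8.0000 -7.8750]
S = R + BᵀPB = [1] + [27.6250] = [28.6250]
BᵀPA = [-31.7500 31.8750]
K = S⁻¹·BᵀPA = [-1.1092 1.1135]
A−BK = [1.4454 -2.4432; -1.3275 2.3406]
AᵀP(A−BK) = [1.7838 -2.1452; -2.1452 2.7560]
P' = Q + AᵀP(A−BK) = [6.0338 -0.6452; -0.6452 11.7560]
tr(P') = 17.7898


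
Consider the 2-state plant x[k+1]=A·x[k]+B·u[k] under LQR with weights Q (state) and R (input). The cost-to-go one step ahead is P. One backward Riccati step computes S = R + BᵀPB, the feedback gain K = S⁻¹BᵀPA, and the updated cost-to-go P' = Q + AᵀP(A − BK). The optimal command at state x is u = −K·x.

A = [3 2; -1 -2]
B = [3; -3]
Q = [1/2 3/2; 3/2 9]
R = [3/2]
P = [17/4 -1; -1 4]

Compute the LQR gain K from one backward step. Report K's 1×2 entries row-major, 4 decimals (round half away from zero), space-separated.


0.6640 0.6560

BᵀP = [15.7500 -15.0000]
S = R + BᵀPB = [3/2] + [92.2500] = [93.7500]
BᵀPA = [62.2500 61.5000]
K = S⁻¹·BᵀPA = [0.6640 0.6560]
A−BK = [1.0080 0.0320; 0.9920 -0.0320]
AᵀP(A−BK) = [6.9160 0.6640; 0.6640 0.6560]
P' = Q + AᵀP(A−BK) = [7.4160 2.1640; 2.1640 9.6560]
tr(P') = 17.0720


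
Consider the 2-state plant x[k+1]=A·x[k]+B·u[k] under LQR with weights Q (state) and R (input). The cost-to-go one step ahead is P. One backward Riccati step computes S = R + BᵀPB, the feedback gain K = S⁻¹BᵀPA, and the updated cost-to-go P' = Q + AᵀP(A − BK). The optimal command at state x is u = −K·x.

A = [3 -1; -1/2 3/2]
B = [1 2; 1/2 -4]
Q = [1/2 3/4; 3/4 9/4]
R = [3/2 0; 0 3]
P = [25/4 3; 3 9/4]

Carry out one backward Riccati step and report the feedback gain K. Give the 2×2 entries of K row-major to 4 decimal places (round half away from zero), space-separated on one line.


BᵀP = [7.7500 4.1250; 0.5000 -3.0000]
S = R + BᵀPB = [3/2 0; 0 3] + [9.8125 -1.0000; -1.0000 13.0000] = [11.3125 -1.0000; -1.0000 16.0000]
BᵀPA = [21.1875 -1.5625; 3.0000 -5.0000]
K = S⁻¹·BᵀPA = [1.9000 -0.1667; 0.3063 -0.3229]
A−BK = [0.4875 -0.1875; -0.2250 0.2917]
AᵀP(A−BK) = [6.6375 -0.9375; -0.9375 0.4375]
P' = Q + AᵀP(A−BK) = [7.1375 -0.1875; -0.1875 2.6875]
tr(P') = 9.8250

1.9000 -0.1667 0.3063 -0.3229


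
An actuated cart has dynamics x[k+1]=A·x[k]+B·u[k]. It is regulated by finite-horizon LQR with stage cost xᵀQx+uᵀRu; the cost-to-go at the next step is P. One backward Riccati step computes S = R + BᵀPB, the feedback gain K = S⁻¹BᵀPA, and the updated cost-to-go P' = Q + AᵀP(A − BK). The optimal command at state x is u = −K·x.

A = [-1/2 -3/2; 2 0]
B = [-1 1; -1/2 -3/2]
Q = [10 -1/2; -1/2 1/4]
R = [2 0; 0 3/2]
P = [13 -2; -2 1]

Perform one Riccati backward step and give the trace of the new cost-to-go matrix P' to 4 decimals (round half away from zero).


BᵀP = [-12.0000 1.5000; 16.0000 -3.5000]
S = R + BᵀPB = [2 0; 0 3/2] + [11.2500 -14.2500; -14.2500 21.2500] = [13.2500 -14.2500; -14.2500 22.7500]
BᵀPA = [9.0000 18.0000; -15.0000 -24.0000]
K = S⁻¹·BᵀPA = [-0.0915 0.6861; -0.7166 -0.6252]
A−BK = [0.1252 -0.1887; 0.8793 -0.5947]
AᵀP(A−BK) = [1.3237 0.1973; 0.1973 1.8955]
P' = Q + AᵀP(A−BK) = [11.3237 -0.3027; -0.3027 2.1455]
tr(P') = 13.4692

13.4692


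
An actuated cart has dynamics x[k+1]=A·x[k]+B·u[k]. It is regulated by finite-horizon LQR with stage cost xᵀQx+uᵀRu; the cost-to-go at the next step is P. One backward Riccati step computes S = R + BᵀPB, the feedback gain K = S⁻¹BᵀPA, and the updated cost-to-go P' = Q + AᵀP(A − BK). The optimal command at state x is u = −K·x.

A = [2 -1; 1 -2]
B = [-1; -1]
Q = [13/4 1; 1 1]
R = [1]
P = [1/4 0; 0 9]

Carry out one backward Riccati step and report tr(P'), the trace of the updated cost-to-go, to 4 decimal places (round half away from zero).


9.2012

BᵀP = [-0.2500 -9.0000]
S = R + BᵀPB = [1] + [9.2500] = [10.2500]
BᵀPA = [-9.5000 18.2500]
K = S⁻¹·BᵀPA = [-0.9268 1.7805]
A−BK = [1.0732 0.7805; 0.0732 -0.2195]
AᵀP(A−BK) = [1.1951 -1.5854; -1.5854 3.7561]
P' = Q + AᵀP(A−BK) = [4.4451 -0.5854; -0.5854 4.7561]
tr(P') = 9.2012


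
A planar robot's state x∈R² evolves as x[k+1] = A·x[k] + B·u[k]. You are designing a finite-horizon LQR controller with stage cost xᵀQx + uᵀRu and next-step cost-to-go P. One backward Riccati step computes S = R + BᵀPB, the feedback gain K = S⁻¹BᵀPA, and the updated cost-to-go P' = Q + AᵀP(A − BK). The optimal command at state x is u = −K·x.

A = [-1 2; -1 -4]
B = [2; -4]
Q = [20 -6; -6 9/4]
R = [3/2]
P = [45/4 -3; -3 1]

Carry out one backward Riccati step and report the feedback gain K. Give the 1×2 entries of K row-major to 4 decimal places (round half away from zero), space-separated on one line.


BᵀP = [34.5000 -10.0000]
S = R + BᵀPB = [3/2] + [109.0000] = [110.5000]
BᵀPA = [-24.5000 109.0000]
K = S⁻¹·BᵀPA = [-0.2217 0.9864]
A−BK = [-0.5566 0.0271; -1.8869 -0.0543]
AᵀP(A−BK) = [0.8179 -0.3326; -0.3326 1.4796]
P' = Q + AᵀP(A−BK) = [20.8179 -6.3326; -6.3326 3.7296]
tr(P') = 24.5475

-0.2217 0.9864


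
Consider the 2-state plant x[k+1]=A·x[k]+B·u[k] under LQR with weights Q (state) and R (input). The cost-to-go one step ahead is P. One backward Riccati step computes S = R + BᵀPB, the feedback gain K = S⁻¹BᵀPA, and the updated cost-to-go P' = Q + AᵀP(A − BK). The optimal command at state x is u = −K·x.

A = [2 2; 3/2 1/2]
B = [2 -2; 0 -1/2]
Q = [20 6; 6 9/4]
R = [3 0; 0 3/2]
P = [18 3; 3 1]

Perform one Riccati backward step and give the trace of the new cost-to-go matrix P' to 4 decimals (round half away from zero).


25.0858

BᵀP = [36.0000 6.0000; -37.5000 -6.5000]
S = R + BᵀPB = [3 0; 0 3/2] + [72.0000 -75.0000; -75.0000 78.2500] = [75.0000 -75.0000; -75.0000 79.7500]
BᵀPA = [81.0000 75.0000; -84.7500 -78.2500]
K = S⁻¹·BᵀPA = [0.2905 0.3158; -0.7895 -0.6842]
A−BK = [-0.1600 0.0000; 1.1053 0.1579]
AᵀP(A−BK) = [1.8095 1.1842; 1.1842 1.0263]
P' = Q + AᵀP(A−BK) = [21.8095 7.1842; 7.1842 3.2763]
tr(P') = 25.0858


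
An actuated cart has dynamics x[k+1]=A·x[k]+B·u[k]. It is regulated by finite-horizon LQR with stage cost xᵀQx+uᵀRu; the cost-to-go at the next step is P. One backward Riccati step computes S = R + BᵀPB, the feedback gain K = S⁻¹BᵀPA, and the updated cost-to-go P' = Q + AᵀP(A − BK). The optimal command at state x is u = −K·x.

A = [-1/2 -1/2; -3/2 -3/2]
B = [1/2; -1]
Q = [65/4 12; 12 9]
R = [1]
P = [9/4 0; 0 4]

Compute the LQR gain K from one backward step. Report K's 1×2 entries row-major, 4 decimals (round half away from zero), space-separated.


BᵀP = [1.1250 -4.0000]
S = R + BᵀPB = [1] + [4.5625] = [5.5625]
BᵀPA = [5.4375 5.4375]
K = S⁻¹·BᵀPA = [0.9775 0.9775]
A−BK = [-0.9888 -0.9888; -0.5225 -0.5225]
AᵀP(A−BK) = [4.2472 4.2472; 4.2472 4.2472]
P' = Q + AᵀP(A−BK) = [20.4972 16.2472; 16.2472 13.2472]
tr(P') = 33.7444

0.9775 0.9775


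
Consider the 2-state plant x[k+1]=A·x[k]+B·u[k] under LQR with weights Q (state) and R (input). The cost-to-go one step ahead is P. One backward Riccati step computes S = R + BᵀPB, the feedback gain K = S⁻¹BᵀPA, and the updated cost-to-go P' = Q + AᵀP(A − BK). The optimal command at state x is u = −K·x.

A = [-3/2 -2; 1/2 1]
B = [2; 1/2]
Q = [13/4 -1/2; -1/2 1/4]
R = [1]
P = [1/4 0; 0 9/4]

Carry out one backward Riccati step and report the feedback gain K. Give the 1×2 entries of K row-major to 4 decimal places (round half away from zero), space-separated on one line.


-0.0732 0.0488

BᵀP = [0.5000 1.1250]
S = R + BᵀPB = [1] + [1.5625] = [2.5625]
BᵀPA = [-0.1875 0.1250]
K = S⁻¹·BᵀPA = [-0.0732 0.0488]
A−BK = [-1.3537 -2.0976; 0.5366 0.9756]
AᵀP(A−BK) = [1.1113 1.8841; 1.8841 3.2439]
P' = Q + AᵀP(A−BK) = [4.3613 1.3841; 1.3841 3.4939]
tr(P') = 7.8552


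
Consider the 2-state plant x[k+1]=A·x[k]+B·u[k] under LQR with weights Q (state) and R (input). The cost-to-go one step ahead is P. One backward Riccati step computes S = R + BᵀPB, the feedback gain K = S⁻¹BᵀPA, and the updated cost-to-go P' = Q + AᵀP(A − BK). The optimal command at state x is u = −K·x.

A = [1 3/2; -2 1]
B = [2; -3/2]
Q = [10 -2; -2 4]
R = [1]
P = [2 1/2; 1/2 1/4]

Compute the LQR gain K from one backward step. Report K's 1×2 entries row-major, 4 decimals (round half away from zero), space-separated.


0.3048 0.8381

BᵀP = [3.2500 0.6250]
S = R + BᵀPB = [1] + [5.5625] = [6.5625]
BᵀPA = [2.0000 5.5000]
K = S⁻¹·BᵀPA = [0.3048 0.8381]
A−BK = [0.3905 -0.1762; -1.5429 2.2571]
AᵀP(A−BK) = [0.3905 -0.1762; -0.1762 1.6405]
P' = Q + AᵀP(A−BK) = [10.3905 -2.1762; -2.1762 5.6405]
tr(P') = 16.0310


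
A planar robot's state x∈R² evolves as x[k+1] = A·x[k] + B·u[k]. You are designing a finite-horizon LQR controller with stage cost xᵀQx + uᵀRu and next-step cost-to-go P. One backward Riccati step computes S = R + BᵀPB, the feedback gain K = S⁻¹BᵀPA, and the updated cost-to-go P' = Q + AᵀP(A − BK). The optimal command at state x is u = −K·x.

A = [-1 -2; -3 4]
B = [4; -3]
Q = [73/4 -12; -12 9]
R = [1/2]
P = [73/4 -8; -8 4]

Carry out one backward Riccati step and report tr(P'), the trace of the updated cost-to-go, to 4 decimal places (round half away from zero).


BᵀP = [97.0000 -44.0000]
S = R + BᵀPB = [1/2] + [520.0000] = [520.5000]
BᵀPA = [35.0000 -370.0000]
K = S⁻¹·BᵀPA = [0.0672 -0.7109]
A−BK = [-1.2690 0.8434; -2.7983 1.8674]
AᵀP(A−BK) = [3.8965 -2.6201; -2.6201 1.9837]
P' = Q + AᵀP(A−BK) = [22.1465 -14.6201; -14.6201 10.9837]
tr(P') = 33.1302

33.1302


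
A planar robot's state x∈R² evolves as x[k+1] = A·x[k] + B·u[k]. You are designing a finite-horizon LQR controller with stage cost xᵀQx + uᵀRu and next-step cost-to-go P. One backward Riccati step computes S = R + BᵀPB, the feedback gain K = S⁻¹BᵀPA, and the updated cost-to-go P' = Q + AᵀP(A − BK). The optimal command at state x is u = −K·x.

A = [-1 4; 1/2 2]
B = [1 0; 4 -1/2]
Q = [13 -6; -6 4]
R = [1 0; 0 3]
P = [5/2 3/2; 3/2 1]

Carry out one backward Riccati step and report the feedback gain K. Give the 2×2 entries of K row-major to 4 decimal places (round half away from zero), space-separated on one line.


BᵀP = [8.5000 5.5000; -0.7500 -0.5000]
S = R + BᵀPB = [1 0; 0 3] + [30.5000 -2.7500; -2.7500 0.2500] = [31.5000 -2.7500; -2.7500 3.2500]
BᵀPA = [-5.7500 45.0000; 0.5000 -4.0000]
K = S⁻¹·BᵀPA = [-0.1826 1.4265; -0.0007 -0.0237]
A−BK = [-0.8174 2.5735; 1.2301 -3.7179]
AᵀP(A−BK) = [0.2004 -0.7858; -0.7858 3.7126]
P' = Q + AᵀP(A−BK) = [13.2004 -6.7858; -6.7858 7.7126]
tr(P') = 20.9130

-0.1826 1.4265 -0.0007 -0.0237


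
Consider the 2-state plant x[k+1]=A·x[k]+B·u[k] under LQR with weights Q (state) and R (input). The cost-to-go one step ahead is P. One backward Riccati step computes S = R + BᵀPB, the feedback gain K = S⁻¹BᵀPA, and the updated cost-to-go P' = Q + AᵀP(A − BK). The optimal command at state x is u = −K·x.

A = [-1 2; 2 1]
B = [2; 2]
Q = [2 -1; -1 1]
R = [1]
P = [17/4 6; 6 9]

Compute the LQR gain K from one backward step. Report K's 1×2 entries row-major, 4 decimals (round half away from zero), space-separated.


0.3873 0.6961

BᵀP = [20.5000 30.0000]
S = R + BᵀPB = [1] + [101.0000] = [102.0000]
BᵀPA = [39.5000 71.0000]
K = S⁻¹·BᵀPA = [0.3873 0.6961]
A−BK = [-1.7745 0.6078; 1.2255 -0.3922]
AᵀP(A−BK) = [0.9534 0.0049; 0.0049 0.5784]
P' = Q + AᵀP(A−BK) = [2.9534 -0.9951; -0.9951 1.5784]
tr(P') = 4.5319


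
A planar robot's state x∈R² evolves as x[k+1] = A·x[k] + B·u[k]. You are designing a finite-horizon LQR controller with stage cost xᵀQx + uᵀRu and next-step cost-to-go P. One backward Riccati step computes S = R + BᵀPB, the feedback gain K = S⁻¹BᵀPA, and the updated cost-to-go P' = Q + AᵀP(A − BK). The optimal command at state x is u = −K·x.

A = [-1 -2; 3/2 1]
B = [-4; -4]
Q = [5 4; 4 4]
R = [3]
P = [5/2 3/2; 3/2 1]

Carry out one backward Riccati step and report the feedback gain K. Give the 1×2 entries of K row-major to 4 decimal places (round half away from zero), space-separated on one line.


BᵀP = [-16.0000 -10.0000]
S = R + BᵀPB = [3] + [104.0000] = [107.0000]
BᵀPA = [1.0000 22.0000]
K = S⁻¹·BᵀPA = [0.0093 0.2056]
A−BK = [-0.9626 -1.1776; 1.5374 1.8224]
AᵀP(A−BK) = [0.2407 0.2944; 0.2944 0.4766]
P' = Q + AᵀP(A−BK) = [5.2407 4.2944; 4.2944 4.4766]
tr(P') = 9.7173

0.0093 0.2056


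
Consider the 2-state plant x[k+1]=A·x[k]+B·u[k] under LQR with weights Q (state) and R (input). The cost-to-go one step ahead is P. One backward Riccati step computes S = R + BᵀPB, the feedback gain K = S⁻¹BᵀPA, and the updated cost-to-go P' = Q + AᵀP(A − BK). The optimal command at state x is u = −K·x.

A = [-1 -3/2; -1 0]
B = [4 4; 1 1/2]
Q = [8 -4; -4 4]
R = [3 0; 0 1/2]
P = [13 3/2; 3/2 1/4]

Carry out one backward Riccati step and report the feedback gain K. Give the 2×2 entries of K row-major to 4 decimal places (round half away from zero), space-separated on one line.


-0.0487 -0.0510 -0.2252 -0.3172

BᵀP = [53.5000 6.2500; 52.7500 6.1250]
S = R + BᵀPB = [3 0; 0 1/2] + [220.2500 217.1250; 217.1250 214.0625] = [223.2500 217.1250; 217.1250 214.5625]
BᵀPA = [-59.7500 -80.2500; -58.8750 -79.1250]
K = S⁻¹·BᵀPA = [-0.0487 -0.0510; -0.2252 -0.3172]
A−BK = [0.0953 -0.0273; -0.8388 0.2096]
AᵀP(A−BK) = [0.0866 0.0297; 0.0297 0.0616]
P' = Q + AᵀP(A−BK) = [8.0866 -3.9703; -3.9703 4.0616]
tr(P') = 12.1482


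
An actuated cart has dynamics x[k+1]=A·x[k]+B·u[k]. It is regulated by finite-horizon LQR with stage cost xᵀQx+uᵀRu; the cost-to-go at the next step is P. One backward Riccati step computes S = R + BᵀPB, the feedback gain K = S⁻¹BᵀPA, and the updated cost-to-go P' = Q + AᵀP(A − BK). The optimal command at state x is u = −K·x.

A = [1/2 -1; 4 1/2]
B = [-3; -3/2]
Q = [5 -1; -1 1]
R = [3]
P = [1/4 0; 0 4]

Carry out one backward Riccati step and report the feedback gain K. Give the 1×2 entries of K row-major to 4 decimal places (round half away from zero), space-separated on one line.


BᵀP = [-0.7500 -6.0000]
S = R + BᵀPB = [3] + [11.2500] = [14.2500]
BᵀPA = [-24.3750 -2.2500]
K = S⁻¹·BᵀPA = [-1.7105 -0.1579]
A−BK = [-4.6316 -1.4737; 1.4342 0.2632]
AᵀP(A−BK) = [22.3684 4.0263; 4.0263 0.8947]
P' = Q + AᵀP(A−BK) = [27.3684 3.0263; 3.0263 1.8947]
tr(P') = 29.2632

-1.7105 -0.1579


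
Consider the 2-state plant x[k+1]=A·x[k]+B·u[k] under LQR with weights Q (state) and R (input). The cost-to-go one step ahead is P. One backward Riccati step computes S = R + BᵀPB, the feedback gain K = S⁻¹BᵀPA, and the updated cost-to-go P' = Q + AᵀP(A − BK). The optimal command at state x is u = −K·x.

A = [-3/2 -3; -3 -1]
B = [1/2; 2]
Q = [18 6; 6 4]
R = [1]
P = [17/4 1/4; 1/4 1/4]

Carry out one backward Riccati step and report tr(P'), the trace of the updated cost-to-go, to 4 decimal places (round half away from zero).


BᵀP = [2.6250 0.6250]
S = R + BᵀPB = [1] + [2.5625] = [3.5625]
BᵀPA = [-5.8125 -8.5000]
K = S⁻¹·BᵀPA = [-1.6316 -2.3860]
A−BK = [-0.6842 -1.8070; 0.2632 3.7719]
AᵀP(A−BK) = [4.5789 8.6316; 8.6316 19.7193]
P' = Q + AᵀP(A−BK) = [22.5789 14.6316; 14.6316 23.7193]
tr(P') = 46.2982

46.2982


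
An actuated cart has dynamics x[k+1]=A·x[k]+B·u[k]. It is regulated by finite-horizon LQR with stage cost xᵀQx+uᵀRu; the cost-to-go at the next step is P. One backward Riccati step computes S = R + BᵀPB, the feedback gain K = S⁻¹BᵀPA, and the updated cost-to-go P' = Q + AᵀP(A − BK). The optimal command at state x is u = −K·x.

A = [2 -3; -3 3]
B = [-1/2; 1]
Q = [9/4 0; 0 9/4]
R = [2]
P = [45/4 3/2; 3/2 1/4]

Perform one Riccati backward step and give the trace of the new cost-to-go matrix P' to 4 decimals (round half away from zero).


BᵀP = [-4.1250 -0.5000]
S = R + BᵀPB = [2] + [1.5625] = [3.5625]
BᵀPA = [-6.7500 10.8750]
K = S⁻¹·BᵀPA = [-1.8947 3.0526]
A−BK = [1.0526 -1.4737; -1.1053 -0.0526]
AᵀP(A−BK) = [16.4605 -26.6447; -26.6447 43.3026]
P' = Q + AᵀP(A−BK) = [18.7105 -26.6447; -26.6447 45.5526]
tr(P') = 64.2632

64.2632


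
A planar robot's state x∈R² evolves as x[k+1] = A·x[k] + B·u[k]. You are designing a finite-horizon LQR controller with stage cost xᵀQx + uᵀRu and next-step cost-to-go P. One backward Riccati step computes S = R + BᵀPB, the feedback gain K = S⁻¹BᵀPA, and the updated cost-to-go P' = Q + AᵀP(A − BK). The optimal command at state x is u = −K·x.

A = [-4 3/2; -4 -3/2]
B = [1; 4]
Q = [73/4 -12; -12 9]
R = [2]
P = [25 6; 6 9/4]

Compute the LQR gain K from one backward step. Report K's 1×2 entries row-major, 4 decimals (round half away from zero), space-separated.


BᵀP = [49.0000 15.0000]
S = R + BᵀPB = [2] + [109.0000] = [111.0000]
BᵀPA = [-256.0000 51.0000]
K = S⁻¹·BᵀPA = [-2.3063 0.4595]
A−BK = [-1.6937 1.0405; 5.2252 -3.3378]
AᵀP(A−BK) = [37.5856 -18.8784; -18.8784 10.8801]
P' = Q + AᵀP(A−BK) = [55.8356 -30.8784; -30.8784 19.8801]
tr(P') = 75.7157

-2.3063 0.4595


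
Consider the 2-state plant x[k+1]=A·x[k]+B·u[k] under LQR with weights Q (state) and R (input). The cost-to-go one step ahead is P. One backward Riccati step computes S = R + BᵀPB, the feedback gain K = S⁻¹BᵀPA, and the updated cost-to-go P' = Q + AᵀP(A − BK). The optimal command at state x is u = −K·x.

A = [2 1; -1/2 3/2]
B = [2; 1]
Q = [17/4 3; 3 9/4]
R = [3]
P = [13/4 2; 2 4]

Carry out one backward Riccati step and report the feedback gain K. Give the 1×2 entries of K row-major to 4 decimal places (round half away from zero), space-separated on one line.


BᵀP = [8.5000 8.0000]
S = R + BᵀPB = [3] + [25.0000] = [28.0000]
BᵀPA = [13.0000 20.5000]
K = S⁻¹·BᵀPA = [0.4643 0.7321]
A−BK = [1.0714 -0.4643; -0.9643 0.7679]
AᵀP(A−BK) = [3.9643 -1.0179; -1.0179 3.2411]
P' = Q + AᵀP(A−BK) = [8.2143 1.9821; 1.9821 5.4911]
tr(P') = 13.7054

0.4643 0.7321
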